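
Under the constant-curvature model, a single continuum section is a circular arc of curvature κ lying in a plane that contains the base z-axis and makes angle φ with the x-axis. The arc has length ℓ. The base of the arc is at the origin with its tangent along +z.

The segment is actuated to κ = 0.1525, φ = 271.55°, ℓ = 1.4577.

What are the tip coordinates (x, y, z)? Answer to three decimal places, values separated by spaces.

0.004 -0.161 1.446

θ = κ·ℓ = 0.1525 × 1.4577 = 0.22230 rad
ρ = (1 − cos θ)/κ = (1 − 0.97539)/0.1525 = 0.16136
z = sin θ / κ = 0.22047/0.1525 = 1.44572
x = ρ cos φ = 0.16136 × cos(271.55°) = 0.00436
y = ρ sin φ = 0.16136 × sin(271.55°) = -0.16130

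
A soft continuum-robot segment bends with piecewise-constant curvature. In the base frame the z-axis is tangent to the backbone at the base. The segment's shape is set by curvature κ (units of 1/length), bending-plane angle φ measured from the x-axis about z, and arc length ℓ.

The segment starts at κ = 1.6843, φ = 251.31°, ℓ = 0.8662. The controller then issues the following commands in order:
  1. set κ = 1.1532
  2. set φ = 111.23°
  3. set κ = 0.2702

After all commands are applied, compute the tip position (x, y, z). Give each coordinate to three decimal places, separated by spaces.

initial: κ=1.6843, φ=251.31°, ℓ=0.8662
cmd 1: set κ=1.1532 → (κ,φ,ℓ)=(1.1532,251.31°,0.8662) → tip=(-0.1275,-0.3768,0.7292)
cmd 2: set φ=111.23° → (κ,φ,ℓ)=(1.1532,111.23°,0.8662) → tip=(-0.1441,0.3708,0.7292)
cmd 3: set κ=0.2702 → (κ,φ,ℓ)=(0.2702,111.23°,0.8662) → tip=(-0.0365,0.0941,0.8583)

-0.037 0.094 0.858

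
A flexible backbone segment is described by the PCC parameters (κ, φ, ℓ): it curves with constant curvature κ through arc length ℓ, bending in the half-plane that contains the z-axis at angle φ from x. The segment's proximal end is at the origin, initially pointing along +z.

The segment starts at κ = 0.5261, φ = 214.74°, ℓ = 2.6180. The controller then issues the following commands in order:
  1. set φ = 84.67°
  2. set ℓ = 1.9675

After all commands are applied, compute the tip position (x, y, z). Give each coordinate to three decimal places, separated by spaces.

0.086 0.927 1.635

initial: κ=0.5261, φ=214.74°, ℓ=2.6180
cmd 1: set φ=84.67° → (κ,φ,ℓ)=(0.5261,84.67°,2.6180) → tip=(0.1426,1.5287,1.8653)
cmd 2: set ℓ=1.9675 → (κ,φ,ℓ)=(0.5261,84.67°,1.9675) → tip=(0.0864,0.9265,1.6345)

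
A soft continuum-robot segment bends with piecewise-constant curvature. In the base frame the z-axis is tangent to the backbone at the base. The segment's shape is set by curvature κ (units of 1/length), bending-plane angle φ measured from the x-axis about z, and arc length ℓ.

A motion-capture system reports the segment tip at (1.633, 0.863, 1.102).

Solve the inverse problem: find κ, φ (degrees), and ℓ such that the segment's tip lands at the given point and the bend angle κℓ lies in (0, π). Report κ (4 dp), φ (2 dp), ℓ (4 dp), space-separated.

0.7986 27.86 2.5868

ρ = √(x²+y²) = √(1.633² + 0.863²) = 1.84701
φ = atan2(y, x) mod 360° = atan2(0.863, 1.633) = 27.8553°
|p|² = ρ² + z² = 1.84701² + 1.102² = 4.62586
κ = 2ρ / |p|² = 2×1.84701 / 4.62586 = 0.79856
θ = 2·atan2(ρ, z) = 2·atan2(1.84701, 1.102) = 2.06570 rad
ℓ = θ/κ = 2.06570/0.79856 = 2.58679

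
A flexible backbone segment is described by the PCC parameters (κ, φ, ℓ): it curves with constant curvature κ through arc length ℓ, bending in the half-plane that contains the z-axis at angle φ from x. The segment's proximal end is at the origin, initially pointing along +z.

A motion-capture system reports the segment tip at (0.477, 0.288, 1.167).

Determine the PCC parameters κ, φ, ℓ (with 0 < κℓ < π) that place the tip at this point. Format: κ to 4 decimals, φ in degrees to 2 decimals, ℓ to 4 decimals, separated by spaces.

ρ = √(x²+y²) = √(0.477² + 0.288²) = 0.55720
φ = atan2(y, x) mod 360° = atan2(0.288, 0.477) = 31.1225°
|p|² = ρ² + z² = 0.55720² + 1.167² = 1.67236
κ = 2ρ / |p|² = 2×0.55720 / 1.67236 = 0.66636
θ = 2·atan2(ρ, z) = 2·atan2(0.55720, 1.167) = 0.89091 rad
ℓ = θ/κ = 0.89091/0.66636 = 1.33698

0.6664 31.12 1.3370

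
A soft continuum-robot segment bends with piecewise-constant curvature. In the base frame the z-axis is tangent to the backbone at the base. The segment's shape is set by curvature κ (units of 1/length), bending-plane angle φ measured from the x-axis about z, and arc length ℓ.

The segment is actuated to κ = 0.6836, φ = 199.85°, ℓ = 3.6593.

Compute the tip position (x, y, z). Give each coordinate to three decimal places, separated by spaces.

-2.479 -0.895 0.874

θ = κ·ℓ = 0.6836 × 3.6593 = 2.50150 rad
ρ = (1 − cos θ)/κ = (1 − -0.80204)/0.6836 = 2.63610
z = sin θ / κ = 0.59727/0.6836 = 0.87372
x = ρ cos φ = 2.63610 × cos(199.85°) = -2.47948
y = ρ sin φ = 2.63610 × sin(199.85°) = -0.89511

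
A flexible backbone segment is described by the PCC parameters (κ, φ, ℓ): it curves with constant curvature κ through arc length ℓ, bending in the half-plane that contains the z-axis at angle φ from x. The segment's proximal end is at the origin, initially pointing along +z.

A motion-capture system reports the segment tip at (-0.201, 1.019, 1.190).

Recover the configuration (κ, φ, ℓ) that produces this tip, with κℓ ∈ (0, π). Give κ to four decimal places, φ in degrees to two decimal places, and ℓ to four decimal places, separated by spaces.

0.8326 101.16 1.7237

ρ = √(x²+y²) = √(-0.201² + 1.019²) = 1.03863
φ = atan2(y, x) mod 360° = atan2(1.019, -0.201) = 101.1585°
|p|² = ρ² + z² = 1.03863² + 1.190² = 2.49486
κ = 2ρ / |p|² = 2×1.03863 / 2.49486 = 0.83262
θ = 2·atan2(ρ, z) = 2·atan2(1.03863, 1.190) = 1.43517 rad
ℓ = θ/κ = 1.43517/0.83262 = 1.72368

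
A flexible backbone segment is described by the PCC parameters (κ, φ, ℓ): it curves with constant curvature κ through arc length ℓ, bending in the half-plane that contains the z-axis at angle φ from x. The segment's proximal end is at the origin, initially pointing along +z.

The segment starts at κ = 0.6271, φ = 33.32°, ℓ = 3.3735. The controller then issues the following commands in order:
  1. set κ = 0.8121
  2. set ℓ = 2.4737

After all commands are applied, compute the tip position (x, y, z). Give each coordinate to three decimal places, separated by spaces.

initial: κ=0.6271, φ=33.32°, ℓ=3.3735
cmd 1: set κ=0.8121 → (κ,φ,ℓ)=(0.8121,33.32°,3.3735) → tip=(1.9759,1.2989,0.4818)
cmd 2: set ℓ=2.4737 → (κ,φ,ℓ)=(0.8121,33.32°,2.4737) → tip=(1.4655,0.9634,1.1151)

1.465 0.963 1.115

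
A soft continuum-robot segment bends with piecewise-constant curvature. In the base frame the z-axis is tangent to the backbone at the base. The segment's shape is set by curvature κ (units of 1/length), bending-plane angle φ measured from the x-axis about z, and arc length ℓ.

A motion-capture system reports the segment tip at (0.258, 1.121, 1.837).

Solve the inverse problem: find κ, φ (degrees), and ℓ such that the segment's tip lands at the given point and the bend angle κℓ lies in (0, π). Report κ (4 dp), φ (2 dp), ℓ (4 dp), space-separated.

ρ = √(x²+y²) = √(0.258² + 1.121²) = 1.15031
φ = atan2(y, x) mod 360° = atan2(1.121, 0.258) = 77.0390°
|p|² = ρ² + z² = 1.15031² + 1.837² = 4.69777
κ = 2ρ / |p|² = 2×1.15031 / 4.69777 = 0.48972
θ = 2·atan2(ρ, z) = 2·atan2(1.15031, 1.837) = 1.11891 rad
ℓ = θ/κ = 1.11891/0.48972 = 2.28477

0.4897 77.04 2.2848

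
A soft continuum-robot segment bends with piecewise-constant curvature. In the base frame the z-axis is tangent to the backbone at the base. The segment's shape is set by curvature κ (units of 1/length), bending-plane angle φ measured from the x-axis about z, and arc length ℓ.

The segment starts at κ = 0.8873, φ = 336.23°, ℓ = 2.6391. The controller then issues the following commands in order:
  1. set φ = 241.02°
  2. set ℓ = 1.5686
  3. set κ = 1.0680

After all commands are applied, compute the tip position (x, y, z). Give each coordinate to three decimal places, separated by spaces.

-0.501 -0.905 0.931

initial: κ=0.8873, φ=336.23°, ℓ=2.6391
cmd 1: set φ=241.02° → (κ,φ,ℓ)=(0.8873,241.02°,2.6391) → tip=(-0.9265,-1.6728,0.8084)
cmd 2: set ℓ=1.5686 → (κ,φ,ℓ)=(0.8873,241.02°,1.5686) → tip=(-0.4488,-0.8104,1.1090)
cmd 3: set κ=1.0680 → (κ,φ,ℓ)=(1.0680,241.02°,1.5686) → tip=(-0.5010,-0.9045,0.9312)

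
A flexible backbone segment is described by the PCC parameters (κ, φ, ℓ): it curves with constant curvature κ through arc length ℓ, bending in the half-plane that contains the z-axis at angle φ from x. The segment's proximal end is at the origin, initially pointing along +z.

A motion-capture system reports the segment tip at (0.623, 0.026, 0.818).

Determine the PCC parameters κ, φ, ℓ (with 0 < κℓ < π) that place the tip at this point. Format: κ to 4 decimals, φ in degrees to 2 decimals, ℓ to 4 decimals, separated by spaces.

1.1788 2.39 1.1050

ρ = √(x²+y²) = √(0.623² + 0.026²) = 0.62354
φ = atan2(y, x) mod 360° = atan2(0.026, 0.623) = 2.3898°
|p|² = ρ² + z² = 0.62354² + 0.818² = 1.05793
κ = 2ρ / |p|² = 2×0.62354 / 1.05793 = 1.17880
θ = 2·atan2(ρ, z) = 2·atan2(0.62354, 0.818) = 1.30262 rad
ℓ = θ/κ = 1.30262/1.17880 = 1.10504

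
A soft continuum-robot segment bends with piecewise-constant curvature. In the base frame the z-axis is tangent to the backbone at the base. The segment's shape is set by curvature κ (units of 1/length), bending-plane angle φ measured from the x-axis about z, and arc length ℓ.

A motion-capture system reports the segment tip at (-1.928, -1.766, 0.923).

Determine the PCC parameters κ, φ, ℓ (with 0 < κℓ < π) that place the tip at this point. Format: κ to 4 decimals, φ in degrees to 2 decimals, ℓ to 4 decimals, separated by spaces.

0.6802 222.49 3.6209

ρ = √(x²+y²) = √(-1.928² + -1.766²) = 2.61456
φ = atan2(y, x) mod 360° = atan2(-1.766, -1.928) = 222.4889°
|p|² = ρ² + z² = 2.61456² + 0.923² = 7.68787
κ = 2ρ / |p|² = 2×2.61456 / 7.68787 = 0.68018
θ = 2·atan2(ρ, z) = 2·atan2(2.61456, 0.923) = 2.46286 rad
ℓ = θ/κ = 2.46286/0.68018 = 3.62090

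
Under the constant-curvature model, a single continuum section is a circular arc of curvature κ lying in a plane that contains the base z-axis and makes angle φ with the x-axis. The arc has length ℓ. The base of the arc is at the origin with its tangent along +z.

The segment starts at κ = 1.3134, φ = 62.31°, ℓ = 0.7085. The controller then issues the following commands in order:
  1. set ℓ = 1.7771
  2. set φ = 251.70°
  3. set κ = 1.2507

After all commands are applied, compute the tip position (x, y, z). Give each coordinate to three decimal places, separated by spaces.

initial: κ=1.3134, φ=62.31°, ℓ=0.7085
cmd 1: set ℓ=1.7771 → (κ,φ,ℓ)=(1.3134,62.31°,1.7771) → tip=(0.5984,1.1402,0.5502)
cmd 2: set φ=251.70° → (κ,φ,ℓ)=(1.3134,251.70°,1.7771) → tip=(-0.4043,-1.2226,0.5502)
cmd 3: set κ=1.2507 → (κ,φ,ℓ)=(1.2507,251.70°,1.7771) → tip=(-0.4034,-1.2196,0.6356)

-0.403 -1.220 0.636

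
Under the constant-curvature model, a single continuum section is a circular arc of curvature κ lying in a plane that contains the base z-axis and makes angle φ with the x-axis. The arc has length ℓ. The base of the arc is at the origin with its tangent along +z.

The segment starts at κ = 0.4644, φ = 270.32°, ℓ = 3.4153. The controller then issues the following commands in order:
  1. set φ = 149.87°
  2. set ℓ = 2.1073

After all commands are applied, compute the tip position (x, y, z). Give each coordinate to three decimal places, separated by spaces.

initial: κ=0.4644, φ=270.32°, ℓ=3.4153
cmd 1: set φ=149.87° → (κ,φ,ℓ)=(0.4644,149.87°,3.4153) → tip=(-1.8908,1.0974,2.1531)
cmd 2: set ℓ=2.1073 → (κ,φ,ℓ)=(0.4644,149.87°,2.1073) → tip=(-0.8229,0.4776,1.7867)

-0.823 0.478 1.787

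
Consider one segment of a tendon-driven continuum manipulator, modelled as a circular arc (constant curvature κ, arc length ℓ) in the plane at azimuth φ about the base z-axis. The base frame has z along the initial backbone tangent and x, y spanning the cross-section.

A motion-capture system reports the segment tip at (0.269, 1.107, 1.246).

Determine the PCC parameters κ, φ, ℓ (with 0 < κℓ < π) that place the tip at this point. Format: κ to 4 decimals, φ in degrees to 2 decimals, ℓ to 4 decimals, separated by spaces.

ρ = √(x²+y²) = √(0.269² + 1.107²) = 1.13921
φ = atan2(y, x) mod 360° = atan2(1.107, 0.269) = 76.3419°
|p|² = ρ² + z² = 1.13921² + 1.246² = 2.85033
κ = 2ρ / |p|² = 2×1.13921 / 2.85033 = 0.79936
θ = 2·atan2(ρ, z) = 2·atan2(1.13921, 1.246) = 1.48132 rad
ℓ = θ/κ = 1.48132/0.79936 = 1.85313

0.7994 76.34 1.8531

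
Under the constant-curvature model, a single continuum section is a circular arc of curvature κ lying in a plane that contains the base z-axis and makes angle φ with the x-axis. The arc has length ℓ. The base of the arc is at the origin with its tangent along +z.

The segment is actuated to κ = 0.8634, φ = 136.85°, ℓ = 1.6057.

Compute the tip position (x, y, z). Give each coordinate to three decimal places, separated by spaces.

-0.690 0.647 1.139

θ = κ·ℓ = 0.8634 × 1.6057 = 1.38636 rad
ρ = (1 − cos θ)/κ = (1 − 0.18339)/0.8634 = 0.94581
z = sin θ / κ = 0.98304/0.8634 = 1.13857
x = ρ cos φ = 0.94581 × cos(136.85°) = -0.69003
y = ρ sin φ = 0.94581 × sin(136.85°) = 0.64685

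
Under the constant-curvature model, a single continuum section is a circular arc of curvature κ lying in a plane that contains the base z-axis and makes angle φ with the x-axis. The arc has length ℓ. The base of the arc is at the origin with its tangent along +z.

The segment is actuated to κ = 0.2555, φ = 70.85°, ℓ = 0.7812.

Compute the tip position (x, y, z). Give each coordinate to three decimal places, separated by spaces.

θ = κ·ℓ = 0.2555 × 0.7812 = 0.19960 rad
ρ = (1 − cos θ)/κ = (1 − 0.98015)/0.2555 = 0.07770
z = sin θ / κ = 0.19827/0.2555 = 0.77602
x = ρ cos φ = 0.07770 × cos(70.85°) = 0.02549
y = ρ sin φ = 0.07770 × sin(70.85°) = 0.07340

0.025 0.073 0.776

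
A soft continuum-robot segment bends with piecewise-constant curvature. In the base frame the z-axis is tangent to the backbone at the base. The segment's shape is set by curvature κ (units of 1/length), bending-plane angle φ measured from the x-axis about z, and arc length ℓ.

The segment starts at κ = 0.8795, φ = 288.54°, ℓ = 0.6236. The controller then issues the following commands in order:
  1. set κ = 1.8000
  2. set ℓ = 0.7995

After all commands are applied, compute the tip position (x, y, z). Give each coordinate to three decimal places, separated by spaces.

initial: κ=0.8795, φ=288.54°, ℓ=0.6236
cmd 1: set κ=1.8000 → (κ,φ,ℓ)=(1.8000,288.54°,0.6236) → tip=(0.1001,-0.2984,0.5007)
cmd 2: set ℓ=0.7995 → (κ,φ,ℓ)=(1.8000,288.54°,0.7995) → tip=(0.1535,-0.4576,0.5507)

0.153 -0.458 0.551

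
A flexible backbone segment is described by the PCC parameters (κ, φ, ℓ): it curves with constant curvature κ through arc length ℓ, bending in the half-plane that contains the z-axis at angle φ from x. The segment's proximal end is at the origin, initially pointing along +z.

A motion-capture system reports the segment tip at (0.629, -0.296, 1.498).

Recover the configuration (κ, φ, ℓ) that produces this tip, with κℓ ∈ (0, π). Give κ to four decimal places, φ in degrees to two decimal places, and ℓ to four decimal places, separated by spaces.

ρ = √(x²+y²) = √(0.629² + -0.296²) = 0.69517
φ = atan2(y, x) mod 360° = atan2(-0.296, 0.629) = 334.7989°
|p|² = ρ² + z² = 0.69517² + 1.498² = 2.72726
κ = 2ρ / |p|² = 2×0.69517 / 2.72726 = 0.50979
θ = 2·atan2(ρ, z) = 2·atan2(0.69517, 1.498) = 0.86897 rad
ℓ = θ/κ = 0.86897/0.50979 = 1.70457

0.5098 334.80 1.7046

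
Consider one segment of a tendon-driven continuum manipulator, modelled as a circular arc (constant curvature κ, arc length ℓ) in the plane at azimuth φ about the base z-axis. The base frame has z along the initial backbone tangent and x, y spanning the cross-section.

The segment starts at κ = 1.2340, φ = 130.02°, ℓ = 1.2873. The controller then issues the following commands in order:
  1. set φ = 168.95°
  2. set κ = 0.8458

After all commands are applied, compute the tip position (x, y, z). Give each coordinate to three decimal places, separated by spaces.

-0.622 0.122 1.048

initial: κ=1.2340, φ=130.02°, ℓ=1.2873
cmd 1: set φ=168.95° → (κ,φ,ℓ)=(1.2340,168.95°,1.2873) → tip=(-0.8095,0.1581,0.8102)
cmd 2: set κ=0.8458 → (κ,φ,ℓ)=(0.8458,168.95°,1.2873) → tip=(-0.6225,0.1216,1.0476)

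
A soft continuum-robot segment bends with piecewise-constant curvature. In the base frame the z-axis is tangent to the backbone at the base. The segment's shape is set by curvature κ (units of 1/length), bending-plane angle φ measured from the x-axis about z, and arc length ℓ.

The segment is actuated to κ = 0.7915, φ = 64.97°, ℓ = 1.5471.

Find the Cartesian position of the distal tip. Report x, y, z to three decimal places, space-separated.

0.353 0.756 1.188

θ = κ·ℓ = 0.7915 × 1.5471 = 1.22453 rad
ρ = (1 − cos θ)/κ = (1 − 0.33939)/0.7915 = 0.83463
z = sin θ / κ = 0.94065/0.7915 = 1.18844
x = ρ cos φ = 0.83463 × cos(64.97°) = 0.35313
y = ρ sin φ = 0.83463 × sin(64.97°) = 0.75625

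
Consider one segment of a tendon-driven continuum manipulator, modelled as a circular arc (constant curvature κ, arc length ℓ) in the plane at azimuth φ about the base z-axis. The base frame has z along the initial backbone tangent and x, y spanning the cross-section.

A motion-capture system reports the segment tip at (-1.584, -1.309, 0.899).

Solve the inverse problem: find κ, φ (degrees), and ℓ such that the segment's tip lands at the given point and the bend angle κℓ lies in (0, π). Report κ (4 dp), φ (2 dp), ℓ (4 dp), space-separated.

ρ = √(x²+y²) = √(-1.584² + -1.309²) = 2.05488
φ = atan2(y, x) mod 360° = atan2(-1.309, -1.584) = 219.5699°
|p|² = ρ² + z² = 2.05488² + 0.899² = 5.03074
κ = 2ρ / |p|² = 2×2.05488 / 5.03074 = 0.81693
θ = 2·atan2(ρ, z) = 2·atan2(2.05488, 0.899) = 2.31678 rad
ℓ = θ/κ = 2.31678/0.81693 = 2.83596

0.8169 219.57 2.8360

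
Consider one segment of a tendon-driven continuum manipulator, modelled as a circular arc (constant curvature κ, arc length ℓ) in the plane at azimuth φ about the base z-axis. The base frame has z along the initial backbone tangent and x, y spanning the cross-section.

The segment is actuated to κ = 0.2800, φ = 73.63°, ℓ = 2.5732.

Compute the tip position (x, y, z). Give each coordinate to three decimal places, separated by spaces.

0.250 0.852 2.356

θ = κ·ℓ = 0.2800 × 2.5732 = 0.72050 rad
ρ = (1 − cos θ)/κ = (1 − 0.75148)/0.2800 = 0.88758
z = sin θ / κ = 0.65976/0.2800 = 2.35628
x = ρ cos φ = 0.88758 × cos(73.63°) = 0.25015
y = ρ sin φ = 0.88758 × sin(73.63°) = 0.85160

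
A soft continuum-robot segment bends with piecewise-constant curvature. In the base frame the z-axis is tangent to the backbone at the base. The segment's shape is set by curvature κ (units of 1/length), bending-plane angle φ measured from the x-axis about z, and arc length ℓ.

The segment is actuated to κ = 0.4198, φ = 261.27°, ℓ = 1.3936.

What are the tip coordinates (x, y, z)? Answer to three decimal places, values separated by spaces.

-0.060 -0.392 1.315

θ = κ·ℓ = 0.4198 × 1.3936 = 0.58503 rad
ρ = (1 − cos θ)/κ = (1 − 0.83369)/0.4198 = 0.39616
z = sin θ / κ = 0.55223/0.4198 = 1.31545
x = ρ cos φ = 0.39616 × cos(261.27°) = -0.06013
y = ρ sin φ = 0.39616 × sin(261.27°) = -0.39157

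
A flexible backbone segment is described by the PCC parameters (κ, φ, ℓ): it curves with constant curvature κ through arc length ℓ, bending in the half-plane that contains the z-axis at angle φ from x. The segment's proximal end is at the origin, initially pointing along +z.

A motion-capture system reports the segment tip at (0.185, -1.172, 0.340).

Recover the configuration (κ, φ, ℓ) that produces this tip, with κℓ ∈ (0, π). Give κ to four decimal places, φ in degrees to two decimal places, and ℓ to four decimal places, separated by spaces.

1.5577 278.97 1.6585

ρ = √(x²+y²) = √(0.185² + -1.172²) = 1.18651
φ = atan2(y, x) mod 360° = atan2(-1.172, 0.185) = 278.9701°
|p|² = ρ² + z² = 1.18651² + 0.340² = 1.52341
κ = 2ρ / |p|² = 2×1.18651 / 1.52341 = 1.55771
θ = 2·atan2(ρ, z) = 2·atan2(1.18651, 0.340) = 2.58344 rad
ℓ = θ/κ = 2.58344/1.55771 = 1.65849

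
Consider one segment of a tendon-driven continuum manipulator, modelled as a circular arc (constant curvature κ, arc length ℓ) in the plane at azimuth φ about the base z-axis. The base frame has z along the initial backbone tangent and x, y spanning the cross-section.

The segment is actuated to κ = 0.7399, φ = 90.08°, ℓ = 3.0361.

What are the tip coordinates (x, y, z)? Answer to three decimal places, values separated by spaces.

-0.003 2.197 1.055

θ = κ·ℓ = 0.7399 × 3.0361 = 2.24641 rad
ρ = (1 − cos θ)/κ = (1 − -0.62538)/0.7399 = 2.19675
z = sin θ / κ = 0.78032/0.7399 = 1.05463
x = ρ cos φ = 2.19675 × cos(90.08°) = -0.00307
y = ρ sin φ = 2.19675 × sin(90.08°) = 2.19675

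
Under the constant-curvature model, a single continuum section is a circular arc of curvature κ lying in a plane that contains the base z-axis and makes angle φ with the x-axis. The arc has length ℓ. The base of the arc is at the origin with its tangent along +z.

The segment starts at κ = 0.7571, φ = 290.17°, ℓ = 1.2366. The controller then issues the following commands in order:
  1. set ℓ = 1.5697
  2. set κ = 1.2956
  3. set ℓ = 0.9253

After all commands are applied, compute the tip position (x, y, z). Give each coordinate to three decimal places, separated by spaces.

0.169 -0.461 0.719

initial: κ=0.7571, φ=290.17°, ℓ=1.2366
cmd 1: set ℓ=1.5697 → (κ,φ,ℓ)=(0.7571,290.17°,1.5697) → tip=(0.2855,-0.7772,1.2254)
cmd 2: set κ=1.2956 → (κ,φ,ℓ)=(1.2956,290.17°,1.5697) → tip=(0.3850,-1.0480,0.6906)
cmd 3: set ℓ=0.9253 → (κ,φ,ℓ)=(1.2956,290.17°,0.9253) → tip=(0.1694,-0.4612,0.7191)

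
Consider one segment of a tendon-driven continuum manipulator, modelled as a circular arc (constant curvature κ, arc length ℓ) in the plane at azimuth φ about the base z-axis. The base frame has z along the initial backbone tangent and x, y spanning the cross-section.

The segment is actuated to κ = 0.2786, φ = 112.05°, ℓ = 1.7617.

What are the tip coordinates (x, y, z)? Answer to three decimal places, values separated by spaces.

θ = κ·ℓ = 0.2786 × 1.7617 = 0.49081 rad
ρ = (1 − cos θ)/κ = (1 − 0.88195)/0.2786 = 0.42372
z = sin θ / κ = 0.47134/0.2786 = 1.69182
x = ρ cos φ = 0.42372 × cos(112.05°) = -0.15907
y = ρ sin φ = 0.42372 × sin(112.05°) = 0.39273

-0.159 0.393 1.692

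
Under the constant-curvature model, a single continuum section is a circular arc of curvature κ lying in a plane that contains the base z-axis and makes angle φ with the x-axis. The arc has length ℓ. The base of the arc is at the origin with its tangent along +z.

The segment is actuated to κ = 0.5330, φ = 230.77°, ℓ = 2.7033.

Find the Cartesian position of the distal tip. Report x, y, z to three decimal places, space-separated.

θ = κ·ℓ = 0.5330 × 2.7033 = 1.44086 rad
ρ = (1 − cos θ)/κ = (1 − 0.12957)/0.5330 = 1.63307
z = sin θ / κ = 0.99157/0.5330 = 1.86036
x = ρ cos φ = 1.63307 × cos(230.77°) = -1.03281
y = ρ sin φ = 1.63307 × sin(230.77°) = -1.26500

-1.033 -1.265 1.860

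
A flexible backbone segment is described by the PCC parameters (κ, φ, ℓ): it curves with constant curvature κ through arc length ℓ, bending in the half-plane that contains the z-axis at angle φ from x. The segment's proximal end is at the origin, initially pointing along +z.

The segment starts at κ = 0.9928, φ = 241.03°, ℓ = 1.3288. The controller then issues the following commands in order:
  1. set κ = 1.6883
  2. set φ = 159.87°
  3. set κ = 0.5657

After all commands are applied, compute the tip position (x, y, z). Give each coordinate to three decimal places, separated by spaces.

-0.447 0.164 1.207

initial: κ=0.9928, φ=241.03°, ℓ=1.3288
cmd 1: set κ=1.6883 → (κ,φ,ℓ)=(1.6883,241.03°,1.3288) → tip=(-0.4656,-0.8411,0.4633)
cmd 2: set φ=159.87° → (κ,φ,ℓ)=(1.6883,159.87°,1.3288) → tip=(-0.9026,0.3308,0.4633)
cmd 3: set κ=0.5657 → (κ,φ,ℓ)=(0.5657,159.87°,1.3288) → tip=(-0.4473,0.1639,1.2071)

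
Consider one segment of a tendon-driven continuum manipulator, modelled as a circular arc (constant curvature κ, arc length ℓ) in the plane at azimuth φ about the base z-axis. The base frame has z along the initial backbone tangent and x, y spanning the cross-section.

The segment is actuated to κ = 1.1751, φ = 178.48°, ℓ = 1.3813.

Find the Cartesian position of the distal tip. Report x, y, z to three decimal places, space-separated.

θ = κ·ℓ = 1.1751 × 1.3813 = 1.62317 rad
ρ = (1 − cos θ)/κ = (1 − -0.05235)/1.1751 = 0.89554
z = sin θ / κ = 0.99863/1.1751 = 0.84982
x = ρ cos φ = 0.89554 × cos(178.48°) = -0.89522
y = ρ sin φ = 0.89554 × sin(178.48°) = 0.02375

-0.895 0.024 0.850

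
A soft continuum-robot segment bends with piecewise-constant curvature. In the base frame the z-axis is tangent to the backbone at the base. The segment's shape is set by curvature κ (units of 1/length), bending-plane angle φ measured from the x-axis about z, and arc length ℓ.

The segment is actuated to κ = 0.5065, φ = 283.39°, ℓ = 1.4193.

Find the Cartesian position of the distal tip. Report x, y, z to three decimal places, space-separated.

0.113 -0.475 1.300

θ = κ·ℓ = 0.5065 × 1.4193 = 0.71888 rad
ρ = (1 − cos θ)/κ = (1 − 0.75255)/0.5065 = 0.48856
z = sin θ / κ = 0.65854/0.5065 = 1.30018
x = ρ cos φ = 0.48856 × cos(283.39°) = 0.11314
y = ρ sin φ = 0.48856 × sin(283.39°) = -0.47527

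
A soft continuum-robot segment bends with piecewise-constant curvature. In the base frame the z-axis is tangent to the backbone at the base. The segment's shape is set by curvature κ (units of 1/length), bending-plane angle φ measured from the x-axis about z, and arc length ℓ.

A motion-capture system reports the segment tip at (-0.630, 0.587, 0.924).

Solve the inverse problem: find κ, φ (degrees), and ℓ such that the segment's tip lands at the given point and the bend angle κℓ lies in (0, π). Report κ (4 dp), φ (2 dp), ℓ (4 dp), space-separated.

ρ = √(x²+y²) = √(-0.630² + 0.587²) = 0.86109
φ = atan2(y, x) mod 360° = atan2(0.587, -0.630) = 137.0236°
|p|² = ρ² + z² = 0.86109² + 0.924² = 1.59525
κ = 2ρ / |p|² = 2×0.86109 / 1.59525 = 1.07957
θ = 2·atan2(ρ, z) = 2·atan2(0.86109, 0.924) = 1.50034 rad
ℓ = θ/κ = 1.50034/1.07957 = 1.38976

1.0796 137.02 1.3898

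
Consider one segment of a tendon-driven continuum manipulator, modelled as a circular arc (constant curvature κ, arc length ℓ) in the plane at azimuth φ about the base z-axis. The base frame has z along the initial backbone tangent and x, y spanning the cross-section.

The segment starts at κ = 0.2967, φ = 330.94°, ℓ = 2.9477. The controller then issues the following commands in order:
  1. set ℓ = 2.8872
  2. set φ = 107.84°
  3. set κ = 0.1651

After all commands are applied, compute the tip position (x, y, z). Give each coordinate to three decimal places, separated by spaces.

-0.207 0.643 2.779

initial: κ=0.2967, φ=330.94°, ℓ=2.9477
cmd 1: set ℓ=2.8872 → (κ,φ,ℓ)=(0.2967,330.94°,2.8872) → tip=(1.0165,-0.5648,2.5468)
cmd 2: set φ=107.84° → (κ,φ,ℓ)=(0.2967,107.84°,2.8872) → tip=(-0.3562,1.1069,2.5468)
cmd 3: set κ=0.1651 → (κ,φ,ℓ)=(0.1651,107.84°,2.8872) → tip=(-0.2069,0.6427,2.7791)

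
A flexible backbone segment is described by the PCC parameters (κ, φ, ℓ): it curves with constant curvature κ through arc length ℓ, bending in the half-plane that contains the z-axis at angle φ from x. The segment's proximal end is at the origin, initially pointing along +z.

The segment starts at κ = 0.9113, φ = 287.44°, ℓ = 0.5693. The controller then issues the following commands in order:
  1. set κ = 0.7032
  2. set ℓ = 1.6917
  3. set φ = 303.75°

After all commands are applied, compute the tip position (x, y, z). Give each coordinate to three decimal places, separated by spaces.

initial: κ=0.9113, φ=287.44°, ℓ=0.5693
cmd 1: set κ=0.7032 → (κ,φ,ℓ)=(0.7032,287.44°,0.5693) → tip=(0.0337,-0.1073,0.5542)
cmd 2: set ℓ=1.6917 → (κ,φ,ℓ)=(0.7032,287.44°,1.6917) → tip=(0.2676,-0.8520,1.3200)
cmd 3: set φ=303.75° → (κ,φ,ℓ)=(0.7032,303.75°,1.6917) → tip=(0.4961,-0.7425,1.3200)

0.496 -0.743 1.320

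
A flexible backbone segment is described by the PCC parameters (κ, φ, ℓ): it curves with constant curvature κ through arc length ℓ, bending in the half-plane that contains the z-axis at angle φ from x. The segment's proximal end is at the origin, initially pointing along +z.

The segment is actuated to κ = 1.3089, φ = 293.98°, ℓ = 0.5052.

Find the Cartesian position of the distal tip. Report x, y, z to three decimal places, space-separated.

0.065 -0.147 0.469

θ = κ·ℓ = 1.3089 × 0.5052 = 0.66126 rad
ρ = (1 − cos θ)/κ = (1 − 0.78922)/1.3089 = 0.16103
z = sin θ / κ = 0.61411/1.3089 = 0.46918
x = ρ cos φ = 0.16103 × cos(293.98°) = 0.06545
y = ρ sin φ = 0.16103 × sin(293.98°) = -0.14714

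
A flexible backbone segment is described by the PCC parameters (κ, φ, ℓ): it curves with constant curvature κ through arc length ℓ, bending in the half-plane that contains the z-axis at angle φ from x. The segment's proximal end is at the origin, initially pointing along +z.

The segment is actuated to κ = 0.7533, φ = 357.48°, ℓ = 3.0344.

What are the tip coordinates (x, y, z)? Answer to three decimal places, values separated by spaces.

θ = κ·ℓ = 0.7533 × 3.0344 = 2.28581 rad
ρ = (1 − cos θ)/κ = (1 − -0.65563)/0.7533 = 2.19784
z = sin θ / κ = 0.75508/0.7533 = 1.00237
x = ρ cos φ = 2.19784 × cos(357.48°) = 2.19571
y = ρ sin φ = 2.19784 × sin(357.48°) = -0.09663

2.196 -0.097 1.002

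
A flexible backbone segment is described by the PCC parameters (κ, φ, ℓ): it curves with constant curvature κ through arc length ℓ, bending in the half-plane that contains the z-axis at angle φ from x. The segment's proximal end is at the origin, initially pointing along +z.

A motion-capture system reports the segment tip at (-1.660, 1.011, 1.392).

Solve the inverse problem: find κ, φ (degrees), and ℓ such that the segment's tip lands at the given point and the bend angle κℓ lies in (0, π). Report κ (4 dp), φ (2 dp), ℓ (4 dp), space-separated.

0.6801 148.66 2.7915

ρ = √(x²+y²) = √(-1.660² + 1.011²) = 1.94364
φ = atan2(y, x) mod 360° = atan2(1.011, -1.660) = 148.6571°
|p|² = ρ² + z² = 1.94364² + 1.392² = 5.71538
κ = 2ρ / |p|² = 2×1.94364 / 5.71538 = 0.68014
θ = 2·atan2(ρ, z) = 2·atan2(1.94364, 1.392) = 1.89858 rad
ℓ = θ/κ = 1.89858/0.68014 = 2.79145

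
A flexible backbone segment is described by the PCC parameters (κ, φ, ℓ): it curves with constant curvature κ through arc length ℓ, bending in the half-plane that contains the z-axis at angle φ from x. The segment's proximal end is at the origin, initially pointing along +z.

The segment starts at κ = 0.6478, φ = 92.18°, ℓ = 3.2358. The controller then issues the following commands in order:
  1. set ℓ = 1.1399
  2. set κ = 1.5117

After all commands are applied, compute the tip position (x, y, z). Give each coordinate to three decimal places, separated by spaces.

initial: κ=0.6478, φ=92.18°, ℓ=3.2358
cmd 1: set ℓ=1.1399 → (κ,φ,ℓ)=(0.6478,92.18°,1.1399) → tip=(-0.0153,0.4018,1.0391)
cmd 2: set κ=1.5117 → (κ,φ,ℓ)=(1.5117,92.18°,1.1399) → tip=(-0.0290,0.7614,0.6538)

-0.029 0.761 0.654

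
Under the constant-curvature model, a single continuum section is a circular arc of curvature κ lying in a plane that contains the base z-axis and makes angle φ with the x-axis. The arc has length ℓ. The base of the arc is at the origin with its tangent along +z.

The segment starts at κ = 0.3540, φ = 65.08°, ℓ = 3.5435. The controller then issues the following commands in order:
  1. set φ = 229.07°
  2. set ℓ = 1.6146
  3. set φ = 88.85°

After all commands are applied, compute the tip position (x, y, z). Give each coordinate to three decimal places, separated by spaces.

initial: κ=0.3540, φ=65.08°, ℓ=3.5435
cmd 1: set φ=229.07° → (κ,φ,ℓ)=(0.3540,229.07°,3.5435) → tip=(-1.2748,-1.4702,2.6846)
cmd 2: set ℓ=1.6146 → (κ,φ,ℓ)=(0.3540,229.07°,1.6146) → tip=(-0.2942,-0.3392,1.5281)
cmd 3: set φ=88.85° → (κ,φ,ℓ)=(0.3540,88.85°,1.6146) → tip=(0.0090,0.4489,1.5281)

0.009 0.449 1.528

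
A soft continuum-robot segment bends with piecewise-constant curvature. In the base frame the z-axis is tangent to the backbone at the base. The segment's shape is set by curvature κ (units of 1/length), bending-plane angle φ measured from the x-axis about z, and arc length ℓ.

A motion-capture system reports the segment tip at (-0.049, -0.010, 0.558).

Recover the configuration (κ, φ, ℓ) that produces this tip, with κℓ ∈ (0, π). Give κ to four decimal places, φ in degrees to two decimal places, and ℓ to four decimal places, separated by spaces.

0.3187 191.53 0.5610

ρ = √(x²+y²) = √(-0.049² + -0.010²) = 0.05001
φ = atan2(y, x) mod 360° = atan2(-0.010, -0.049) = 191.5346°
|p|² = ρ² + z² = 0.05001² + 0.558² = 0.31387
κ = 2ρ / |p|² = 2×0.05001 / 0.31387 = 0.31867
θ = 2·atan2(ρ, z) = 2·atan2(0.05001, 0.558) = 0.17877 rad
ℓ = θ/κ = 0.17877/0.31867 = 0.56098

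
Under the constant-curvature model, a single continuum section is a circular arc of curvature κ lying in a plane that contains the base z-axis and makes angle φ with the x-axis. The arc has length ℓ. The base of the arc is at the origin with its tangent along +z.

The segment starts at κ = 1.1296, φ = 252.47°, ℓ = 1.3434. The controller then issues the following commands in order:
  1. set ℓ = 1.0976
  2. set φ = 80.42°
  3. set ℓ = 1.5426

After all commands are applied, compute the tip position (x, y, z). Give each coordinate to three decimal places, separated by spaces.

initial: κ=1.1296, φ=252.47°, ℓ=1.3434
cmd 1: set ℓ=1.0976 → (κ,φ,ℓ)=(1.1296,252.47°,1.0976) → tip=(-0.1800,-0.5699,0.8372)
cmd 2: set φ=80.42° → (κ,φ,ℓ)=(1.1296,80.42°,1.0976) → tip=(0.0995,0.5893,0.8372)
cmd 3: set ℓ=1.5426 → (κ,φ,ℓ)=(1.1296,80.42°,1.5426) → tip=(0.1725,1.0221,0.8722)

0.173 1.022 0.872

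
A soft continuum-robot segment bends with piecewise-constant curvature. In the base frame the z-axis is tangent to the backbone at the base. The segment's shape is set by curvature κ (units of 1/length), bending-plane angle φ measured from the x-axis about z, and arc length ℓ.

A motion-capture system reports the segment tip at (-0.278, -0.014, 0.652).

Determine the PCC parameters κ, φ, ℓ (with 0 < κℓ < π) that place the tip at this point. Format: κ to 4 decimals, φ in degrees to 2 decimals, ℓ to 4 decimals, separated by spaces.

ρ = √(x²+y²) = √(-0.278² + -0.014²) = 0.27835
φ = atan2(y, x) mod 360° = atan2(-0.014, -0.278) = 182.8830°
|p|² = ρ² + z² = 0.27835² + 0.652² = 0.50258
κ = 2ρ / |p|² = 2×0.27835 / 0.50258 = 1.10768
θ = 2·atan2(ρ, z) = 2·atan2(0.27835, 0.652) = 0.80699 rad
ℓ = θ/κ = 0.80699/1.10768 = 0.72854

1.1077 182.88 0.7285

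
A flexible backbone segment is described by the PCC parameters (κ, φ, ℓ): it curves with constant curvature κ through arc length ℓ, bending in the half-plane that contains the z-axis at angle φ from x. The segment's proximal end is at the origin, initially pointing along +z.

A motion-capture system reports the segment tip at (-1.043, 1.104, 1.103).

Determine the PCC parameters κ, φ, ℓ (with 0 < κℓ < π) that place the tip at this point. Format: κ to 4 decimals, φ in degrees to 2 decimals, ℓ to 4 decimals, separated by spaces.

ρ = √(x²+y²) = √(-1.043² + 1.104²) = 1.51877
φ = atan2(y, x) mod 360° = atan2(1.104, -1.043) = 133.3726°
|p|² = ρ² + z² = 1.51877² + 1.103² = 3.52327
κ = 2ρ / |p|² = 2×1.51877 / 3.52327 = 0.86214
θ = 2·atan2(ρ, z) = 2·atan2(1.51877, 1.103) = 1.88534 rad
ℓ = θ/κ = 1.88534/0.86214 = 2.18683

0.8621 133.37 2.1868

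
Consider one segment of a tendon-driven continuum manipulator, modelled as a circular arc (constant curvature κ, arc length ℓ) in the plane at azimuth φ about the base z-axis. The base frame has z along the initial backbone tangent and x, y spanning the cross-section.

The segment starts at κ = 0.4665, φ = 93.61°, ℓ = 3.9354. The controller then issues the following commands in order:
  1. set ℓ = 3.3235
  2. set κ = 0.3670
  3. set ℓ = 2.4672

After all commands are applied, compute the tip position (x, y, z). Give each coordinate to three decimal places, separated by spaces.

-0.066 1.041 2.144

initial: κ=0.4665, φ=93.61°, ℓ=3.9354
cmd 1: set ℓ=3.3235 → (κ,φ,ℓ)=(0.4665,93.61°,3.3235) → tip=(-0.1322,2.0958,2.1432)
cmd 2: set κ=0.3670 → (κ,φ,ℓ)=(0.3670,93.61°,3.3235) → tip=(-0.1126,1.7842,2.5586)
cmd 3: set ℓ=2.4672 → (κ,φ,ℓ)=(0.3670,93.61°,2.4672) → tip=(-0.0657,1.0407,2.1436)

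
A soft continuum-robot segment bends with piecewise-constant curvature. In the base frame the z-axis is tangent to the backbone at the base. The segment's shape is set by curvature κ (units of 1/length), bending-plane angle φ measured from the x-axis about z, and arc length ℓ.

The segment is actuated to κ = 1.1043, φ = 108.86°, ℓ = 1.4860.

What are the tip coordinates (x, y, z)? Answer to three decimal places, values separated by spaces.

θ = κ·ℓ = 1.1043 × 1.4860 = 1.64099 rad
ρ = (1 − cos θ)/κ = (1 − -0.07014)/1.1043 = 0.96906
z = sin θ / κ = 0.99754/1.1043 = 0.90332
x = ρ cos φ = 0.96906 × cos(108.86°) = -0.31326
y = ρ sin φ = 0.96906 × sin(108.86°) = 0.91703

-0.313 0.917 0.903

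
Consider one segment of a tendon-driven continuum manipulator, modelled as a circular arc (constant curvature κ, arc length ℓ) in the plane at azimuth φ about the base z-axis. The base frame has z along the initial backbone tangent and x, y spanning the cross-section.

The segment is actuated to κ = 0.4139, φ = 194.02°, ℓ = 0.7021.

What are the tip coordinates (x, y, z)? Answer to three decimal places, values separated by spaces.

θ = κ·ℓ = 0.4139 × 0.7021 = 0.29060 rad
ρ = (1 − cos θ)/κ = (1 − 0.95807)/0.4139 = 0.10130
z = sin θ / κ = 0.28653/0.4139 = 0.69226
x = ρ cos φ = 0.10130 × cos(194.02°) = -0.09828
y = ρ sin φ = 0.10130 × sin(194.02°) = -0.02454

-0.098 -0.025 0.692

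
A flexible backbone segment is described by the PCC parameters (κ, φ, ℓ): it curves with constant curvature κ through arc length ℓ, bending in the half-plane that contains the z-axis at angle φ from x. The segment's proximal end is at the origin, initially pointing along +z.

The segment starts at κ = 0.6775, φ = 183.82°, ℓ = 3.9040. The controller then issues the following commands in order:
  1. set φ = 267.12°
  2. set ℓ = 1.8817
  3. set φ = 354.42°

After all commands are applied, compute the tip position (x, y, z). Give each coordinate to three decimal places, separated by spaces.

initial: κ=0.6775, φ=183.82°, ℓ=3.9040
cmd 1: set φ=267.12° → (κ,φ,ℓ)=(0.6775,267.12°,3.9040) → tip=(-0.1394,-2.7702,0.7033)
cmd 2: set ℓ=1.8817 → (κ,φ,ℓ)=(0.6775,267.12°,1.8817) → tip=(-0.0525,-1.0442,1.4118)
cmd 3: set φ=354.42° → (κ,φ,ℓ)=(0.6775,354.42°,1.8817) → tip=(1.0406,-0.1017,1.4118)

1.041 -0.102 1.412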